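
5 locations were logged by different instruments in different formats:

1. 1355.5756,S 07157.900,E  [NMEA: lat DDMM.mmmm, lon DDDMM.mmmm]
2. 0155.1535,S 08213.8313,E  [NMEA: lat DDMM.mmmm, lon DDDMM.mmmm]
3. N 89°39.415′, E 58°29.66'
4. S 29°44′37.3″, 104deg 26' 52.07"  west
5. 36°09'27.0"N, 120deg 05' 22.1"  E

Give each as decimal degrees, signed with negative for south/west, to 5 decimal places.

Point 1:
  Latitude: split at 2 digits → 13° and 55.5756′; 13 + 55.5756/60 = 13.926260
  S → negative
  λ: split at 3 digits → 071° and 57.9′; 71 + 57.9/60 = 71.965000
  E ⇒ keep positive
Point 2:
  φ: split at 2 digits → 01° and 55.1535′; 1 + 55.1535/60 = 1.919225
  S ⇒ negate
  Longitude: split at 3 digits → 082° and 13.8313′; 82 + 13.8313/60 = 82.230522
  E → positive
Point 3:
  Latitude: 89 + 39.415/60 = 89.656917
  N ⇒ keep positive
  λ: 29.66′ = 0.494333°; total 58.494333
  E → positive
Point 4:
  Lat: 44′ + 37.3″ = 44.62167′; 29 + 44.62167/60 = 29.743694
  S ⇒ negate
  Longitude: 104 + 26/60 + 52.07/3600 = 104.447797
  W → negative
Point 5:
  Lat: 9′ + 27″ = 9.45000′; 36 + 9.45000/60 = 36.157500
  N → positive
  λ: 120° + 5/60 + 22.1/3600 = 120 + 0.083333 + 0.006139 = 120.089472
  E → positive

1. -13.92626, 71.96500
2. -1.91923, 82.23052
3. 89.65692, 58.49433
4. -29.74369, -104.44780
5. 36.15750, 120.08947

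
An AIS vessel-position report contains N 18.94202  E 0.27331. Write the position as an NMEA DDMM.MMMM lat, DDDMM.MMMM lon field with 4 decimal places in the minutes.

Latitude: minutes = (18.942020 − 18) × 60 = 56.521200
Longitude: fractional part 0.273310 → 16.398600 minutes

1856.5212,N / 00016.3986,E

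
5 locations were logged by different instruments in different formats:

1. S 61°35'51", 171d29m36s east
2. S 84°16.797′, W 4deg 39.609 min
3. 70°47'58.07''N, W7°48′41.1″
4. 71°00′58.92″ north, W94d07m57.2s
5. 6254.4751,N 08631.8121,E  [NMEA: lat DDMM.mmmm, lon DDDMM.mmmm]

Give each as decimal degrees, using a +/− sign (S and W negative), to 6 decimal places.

Point 1:
  Lat: 61 + 35/60 + 51/3600 = 61.5975000
  hemisphere S, so the sign is −
  Lon: 171° + 29/60 + 36/3600 = 171 + 0.483333 + 0.010000 = 171.4933333
  E → positive
Point 2:
  Latitude: 16.797′ = 0.279950°; total 84.2799500
  S ⇒ negate
  Longitude: 39.609′ = 0.660150°; total 4.6601500
  W ⇒ negate
Point 3:
  φ: 47′ + 58.07″ = 47.96783′; 70 + 47.96783/60 = 70.7994639
  N ⇒ keep positive
  Lon: 7 + 48/60 + 41.1/3600 = 7.8114167
  W ⇒ negate
Point 4:
  Lat: 71 + 0/60 + 58.92/3600 = 71.0163667
  N ⇒ keep positive
  Longitude: 94° + 7/60 + 57.2/3600 = 94 + 0.116667 + 0.015889 = 94.1325556
  hemisphere W, so the sign is −
Point 5:
  φ: degrees = first 2 digits = 62, minutes = 54.4751; 62 + 54.4751/60 = 62.9079183
  N ⇒ keep positive
  Longitude: degrees = first 3 digits = 86, minutes = 31.8121; 86 + 31.8121/60 = 86.5302017
  E ⇒ keep positive

1. -61.597500, 171.493333
2. -84.279950, -4.660150
3. 70.799464, -7.811417
4. 71.016367, -94.132556
5. 62.907918, 86.530202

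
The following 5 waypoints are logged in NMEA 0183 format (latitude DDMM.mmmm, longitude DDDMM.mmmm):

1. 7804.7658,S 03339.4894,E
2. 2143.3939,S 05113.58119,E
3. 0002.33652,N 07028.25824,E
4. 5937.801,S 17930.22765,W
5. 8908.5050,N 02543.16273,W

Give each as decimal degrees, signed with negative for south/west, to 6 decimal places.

1. -78.079430, 33.658157
2. -21.723232, 51.226353
3. 0.038942, 70.470971
4. -59.630017, -179.503794
5. 89.141750, -25.719379

Point 1:
  Latitude: degrees = first 2 digits = 78, minutes = 4.7658; 78 + 4.7658/60 = 78.0794300
  S → negative
  Lon: degrees = first 3 digits = 33, minutes = 39.4894; 33 + 39.4894/60 = 33.6581567
  E ⇒ keep positive
Point 2:
  Lat: split at 2 digits → 21° and 43.3939′; 21 + 43.3939/60 = 21.7232317
  S → negative
  Longitude: degrees = first 3 digits = 51, minutes = 13.58119; 51 + 13.58119/60 = 51.2263532
  E ⇒ keep positive
Point 3:
  φ: split at 2 digits → 00° and 2.33652′; 0 + 2.33652/60 = 0.0389420
  N → positive
  Lon: split at 3 digits → 070° and 28.25824′; 70 + 28.25824/60 = 70.4709707
  E ⇒ keep positive
Point 4:
  Latitude: degrees = first 2 digits = 59, minutes = 37.801; 59 + 37.801/60 = 59.6300167
  hemisphere S, so the sign is −
  Lon: degrees = first 3 digits = 179, minutes = 30.22765; 179 + 30.22765/60 = 179.5037942
  W → negative
Point 5:
  φ: degrees = first 2 digits = 89, minutes = 8.505; 89 + 8.505/60 = 89.1417500
  N → positive
  λ: degrees = first 3 digits = 25, minutes = 43.16273; 25 + 43.16273/60 = 25.7193788
  W → negative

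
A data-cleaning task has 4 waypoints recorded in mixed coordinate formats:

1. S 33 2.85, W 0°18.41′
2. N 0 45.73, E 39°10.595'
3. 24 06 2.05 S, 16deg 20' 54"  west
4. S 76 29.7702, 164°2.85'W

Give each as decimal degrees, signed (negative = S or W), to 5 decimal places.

Point 1:
  Latitude: 2.85′ = 0.047500°; total 33.047500
  S ⇒ negate
  Lon: 0 + 18.41/60 = 0.306833
  hemisphere W, so the sign is −
Point 2:
  Lat: 45.73′ = 0.762167°; total 0.762167
  N ⇒ keep positive
  Longitude: 10.595′ = 0.176583°; total 39.176583
  E → positive
Point 3:
  Lat: 6′ + 2.05″ = 6.03417′; 24 + 6.03417/60 = 24.100569
  hemisphere S, so the sign is −
  λ: 16° + 20/60 + 54/3600 = 16 + 0.333333 + 0.015000 = 16.348333
  hemisphere W, so the sign is −
Point 4:
  Latitude: 76 + 29.7702/60 = 76.496170
  hemisphere S, so the sign is −
  Lon: 2.85′ = 0.047500°; total 164.047500
  W → negative

1. -33.04750, -0.30683
2. 0.76217, 39.17658
3. -24.10057, -16.34833
4. -76.49617, -164.04750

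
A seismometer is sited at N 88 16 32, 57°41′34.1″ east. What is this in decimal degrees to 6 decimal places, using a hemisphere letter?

88.275556° N, 57.692806° E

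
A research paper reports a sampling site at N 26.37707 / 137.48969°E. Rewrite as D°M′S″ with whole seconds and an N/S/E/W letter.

26°22′37″ N, 137°29′23″ E

Latitude: 0.377070° → 22.62420′; 0.62420 × 60 = 37.45″
Lon: 0.489690 × 60 = 29.38140′ → 29′, remainder × 60 = 22.88″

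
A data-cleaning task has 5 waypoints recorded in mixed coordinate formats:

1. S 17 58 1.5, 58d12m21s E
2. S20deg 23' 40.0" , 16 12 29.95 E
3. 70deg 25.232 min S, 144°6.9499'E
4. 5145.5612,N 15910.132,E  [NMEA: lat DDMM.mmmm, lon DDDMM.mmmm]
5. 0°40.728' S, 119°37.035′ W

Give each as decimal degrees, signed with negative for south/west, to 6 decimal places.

1. -17.967083, 58.205833
2. -20.394444, 16.208319
3. -70.420533, 144.115832
4. 51.759353, 159.168867
5. -0.678800, -119.617250

Point 1:
  Latitude: 17° + 58/60 + 1.5/3600 = 17 + 0.966667 + 0.000417 = 17.9670833
  S ⇒ negate
  Longitude: 58 + 12/60 + 21/3600 = 58.2058333
  E → positive
Point 2:
  Lat: 20° + 23/60 + 40/3600 = 20 + 0.383333 + 0.011111 = 20.3944444
  hemisphere S, so the sign is −
  λ: 12′ + 29.95″ = 12.49917′; 16 + 12.49917/60 = 16.2083194
  E ⇒ keep positive
Point 3:
  Lat: 70 + 25.232/60 = 70.4205333
  hemisphere S, so the sign is −
  Longitude: 144 + 6.9499/60 = 144.1158317
  E ⇒ keep positive
Point 4:
  Latitude: degrees = first 2 digits = 51, minutes = 45.5612; 51 + 45.5612/60 = 51.7593533
  N ⇒ keep positive
  λ: degrees = first 3 digits = 159, minutes = 10.132; 159 + 10.132/60 = 159.1688667
  E ⇒ keep positive
Point 5:
  Latitude: 0 + 40.728/60 = 0.6788000
  hemisphere S, so the sign is −
  λ: 119 + 37.035/60 = 119.6172500
  hemisphere W, so the sign is −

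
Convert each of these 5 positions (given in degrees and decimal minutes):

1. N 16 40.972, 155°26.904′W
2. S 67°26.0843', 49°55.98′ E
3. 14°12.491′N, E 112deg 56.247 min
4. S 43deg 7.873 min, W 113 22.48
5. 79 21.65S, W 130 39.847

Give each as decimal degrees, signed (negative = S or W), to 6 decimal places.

Point 1:
  φ: 16 + 40.972/60 = 16.6828667
  N → positive
  Lon: 155 + 26.904/60 = 155.4484000
  W → negative
Point 2:
  Lat: 67 + 26.0843/60 = 67.4347383
  hemisphere S, so the sign is −
  λ: 49 + 55.98/60 = 49.9330000
  E → positive
Point 3:
  φ: 12.491′ = 0.208183°; total 14.2081833
  N → positive
  Lon: 112 + 56.247/60 = 112.9374500
  E → positive
Point 4:
  Lat: 7.873′ = 0.131217°; total 43.1312167
  hemisphere S, so the sign is −
  Lon: 113 + 22.48/60 = 113.3746667
  W → negative
Point 5:
  Latitude: 21.65′ = 0.360833°; total 79.3608333
  S → negative
  λ: 39.847′ = 0.664117°; total 130.6641167
  W ⇒ negate

1. 16.682867, -155.448400
2. -67.434738, 49.933000
3. 14.208183, 112.937450
4. -43.131217, -113.374667
5. -79.360833, -130.664117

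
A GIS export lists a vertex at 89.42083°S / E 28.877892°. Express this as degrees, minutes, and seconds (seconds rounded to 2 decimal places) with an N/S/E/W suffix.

89°25′14.99″ S, 28°52′40.41″ E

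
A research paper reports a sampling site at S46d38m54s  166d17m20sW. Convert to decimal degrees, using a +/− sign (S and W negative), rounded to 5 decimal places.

φ: 46° + 38/60 + 54/3600 = 46 + 0.633333 + 0.015000 = 46.648333
hemisphere S, so the sign is −
Longitude: 17′ + 20″ = 17.33333′; 166 + 17.33333/60 = 166.288889
W → negative

-46.64833, -166.28889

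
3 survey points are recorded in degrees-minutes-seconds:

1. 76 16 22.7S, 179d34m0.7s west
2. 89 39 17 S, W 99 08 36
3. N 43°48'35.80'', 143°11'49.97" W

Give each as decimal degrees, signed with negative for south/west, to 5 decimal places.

1. -76.27297, -179.56686
2. -89.65472, -99.14333
3. 43.80994, -143.19721

Point 1:
  Latitude: 76 + 16/60 + 22.7/3600 = 76.272972
  S → negative
  λ: 34′ + 0.7″ = 34.01167′; 179 + 34.01167/60 = 179.566861
  W → negative
Point 2:
  Lat: 89° + 39/60 + 17/3600 = 89 + 0.650000 + 0.004722 = 89.654722
  S ⇒ negate
  Lon: 99 + 8/60 + 36/3600 = 99.143333
  W ⇒ negate
Point 3:
  Lat: 43 + 48/60 + 35.8/3600 = 43.809944
  N ⇒ keep positive
  Lon: 143° + 11/60 + 49.97/3600 = 143 + 0.183333 + 0.013881 = 143.197214
  W → negative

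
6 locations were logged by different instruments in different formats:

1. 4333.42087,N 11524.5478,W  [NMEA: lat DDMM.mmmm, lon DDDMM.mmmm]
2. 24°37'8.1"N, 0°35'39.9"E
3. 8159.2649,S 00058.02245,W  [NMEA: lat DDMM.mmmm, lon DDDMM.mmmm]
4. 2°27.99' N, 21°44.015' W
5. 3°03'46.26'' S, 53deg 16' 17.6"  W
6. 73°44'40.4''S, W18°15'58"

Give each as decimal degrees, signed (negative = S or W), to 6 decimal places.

Point 1:
  Latitude: split at 2 digits → 43° and 33.42087′; 43 + 33.42087/60 = 43.5570145
  N → positive
  Lon: degrees = first 3 digits = 115, minutes = 24.5478; 115 + 24.5478/60 = 115.4091300
  W → negative
Point 2:
  Lat: 24 + 37/60 + 8.1/3600 = 24.6189167
  N → positive
  Lon: 0 + 35/60 + 39.9/3600 = 0.5944167
  E ⇒ keep positive
Point 3:
  Lat: degrees = first 2 digits = 81, minutes = 59.2649; 81 + 59.2649/60 = 81.9877483
  S ⇒ negate
  λ: degrees = first 3 digits = 0, minutes = 58.02245; 0 + 58.02245/60 = 0.9670408
  hemisphere W, so the sign is −
Point 4:
  Lat: 2 + 27.99/60 = 2.4665000
  N → positive
  Lon: 44.015′ = 0.733583°; total 21.7335833
  hemisphere W, so the sign is −
Point 5:
  Lat: 3° + 3/60 + 46.26/3600 = 3 + 0.050000 + 0.012850 = 3.0628500
  S ⇒ negate
  λ: 16′ + 17.6″ = 16.29333′; 53 + 16.29333/60 = 53.2715556
  W ⇒ negate
Point 6:
  Latitude: 73° + 44/60 + 40.4/3600 = 73 + 0.733333 + 0.011222 = 73.7445556
  S ⇒ negate
  Lon: 18° + 15/60 + 58/3600 = 18 + 0.250000 + 0.016111 = 18.2661111
  W ⇒ negate

1. 43.557015, -115.409130
2. 24.618917, 0.594417
3. -81.987748, -0.967041
4. 2.466500, -21.733583
5. -3.062850, -53.271556
6. -73.744556, -18.266111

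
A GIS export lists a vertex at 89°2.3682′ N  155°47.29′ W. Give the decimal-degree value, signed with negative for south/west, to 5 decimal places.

89.03947, -155.78817

Latitude: 89 + 2.3682/60 = 89.039470
N → positive
Lon: 47.29′ = 0.788167°; total 155.788167
W ⇒ negate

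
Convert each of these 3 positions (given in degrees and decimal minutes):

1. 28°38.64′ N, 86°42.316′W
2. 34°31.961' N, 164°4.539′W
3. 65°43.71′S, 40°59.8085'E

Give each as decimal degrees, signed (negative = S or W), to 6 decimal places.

Point 1:
  Lat: 28 + 38.64/60 = 28.6440000
  N ⇒ keep positive
  λ: 42.316′ = 0.705267°; total 86.7052667
  hemisphere W, so the sign is −
Point 2:
  Latitude: 31.961′ = 0.532683°; total 34.5326833
  N → positive
  Longitude: 164 + 4.539/60 = 164.0756500
  W ⇒ negate
Point 3:
  φ: 43.71′ = 0.728500°; total 65.7285000
  S ⇒ negate
  Longitude: 40 + 59.8085/60 = 40.9968083
  E ⇒ keep positive

1. 28.644000, -86.705267
2. 34.532683, -164.075650
3. -65.728500, 40.996808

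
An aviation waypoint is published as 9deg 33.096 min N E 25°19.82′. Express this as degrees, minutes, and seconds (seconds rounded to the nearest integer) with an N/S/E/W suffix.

9°33′6″ N, 25°19′49″ E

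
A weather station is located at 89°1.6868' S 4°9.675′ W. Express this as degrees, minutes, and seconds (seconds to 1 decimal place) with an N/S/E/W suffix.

Latitude: 1.68680′ → 1′ and 0.68680 × 60 = 41.208″
Lon: 9.67500′ → 9′ and 0.67500 × 60 = 40.500″

89°01′41.2″ S, 4°09′40.5″ W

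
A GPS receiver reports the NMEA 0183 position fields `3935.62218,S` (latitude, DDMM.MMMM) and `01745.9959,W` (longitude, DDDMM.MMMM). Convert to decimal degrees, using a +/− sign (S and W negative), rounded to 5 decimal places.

-39.59370, -17.76660

Latitude: split at 2 digits → 39° and 35.62218′; 39 + 35.62218/60 = 39.593703
S → negative
Lon: degrees = first 3 digits = 17, minutes = 45.9959; 17 + 45.9959/60 = 17.766598
hemisphere W, so the sign is −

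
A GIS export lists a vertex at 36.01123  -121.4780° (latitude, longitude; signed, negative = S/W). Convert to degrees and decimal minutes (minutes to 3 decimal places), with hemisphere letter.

Lat: fractional part 0.011230 → 0.67380 minutes
Longitude is negative → W; |value| = 121.478000
Longitude: 121° + 0.478000 × 60 = 121° 28.68000′

36° 0.674′ N, 121° 28.680′ W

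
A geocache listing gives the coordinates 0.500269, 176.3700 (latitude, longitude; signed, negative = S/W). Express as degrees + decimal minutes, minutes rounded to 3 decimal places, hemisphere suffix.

Lat: fractional part 0.500269 → 30.01614 minutes
Lon: 176° + 0.370000 × 60 = 176° 22.20000′

0° 30.016′ N, 176° 22.200′ E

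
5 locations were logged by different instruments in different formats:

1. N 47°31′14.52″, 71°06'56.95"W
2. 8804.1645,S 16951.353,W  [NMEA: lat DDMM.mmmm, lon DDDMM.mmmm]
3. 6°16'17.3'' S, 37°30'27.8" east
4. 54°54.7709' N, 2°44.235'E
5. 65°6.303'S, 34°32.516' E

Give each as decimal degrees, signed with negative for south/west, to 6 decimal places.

1. 47.520700, -71.115819
2. -88.069408, -169.855883
3. -6.271472, 37.507722
4. 54.912848, 2.737250
5. -65.105050, 34.541933

Point 1:
  Latitude: 47° + 31/60 + 14.52/3600 = 47 + 0.516667 + 0.004033 = 47.5207000
  N ⇒ keep positive
  Longitude: 71° + 6/60 + 56.95/3600 = 71 + 0.100000 + 0.015819 = 71.1158194
  W ⇒ negate
Point 2:
  Latitude: degrees = first 2 digits = 88, minutes = 4.1645; 88 + 4.1645/60 = 88.0694083
  hemisphere S, so the sign is −
  λ: split at 3 digits → 169° and 51.353′; 169 + 51.353/60 = 169.8558833
  W ⇒ negate
Point 3:
  Lat: 6° + 16/60 + 17.3/3600 = 6 + 0.266667 + 0.004806 = 6.2714722
  S ⇒ negate
  Longitude: 37° + 30/60 + 27.8/3600 = 37 + 0.500000 + 0.007722 = 37.5077222
  E ⇒ keep positive
Point 4:
  Lat: 54.7709′ = 0.912848°; total 54.9128483
  N → positive
  Longitude: 2 + 44.235/60 = 2.7372500
  E ⇒ keep positive
Point 5:
  φ: 6.303′ = 0.105050°; total 65.1050500
  hemisphere S, so the sign is −
  Lon: 34 + 32.516/60 = 34.5419333
  E ⇒ keep positive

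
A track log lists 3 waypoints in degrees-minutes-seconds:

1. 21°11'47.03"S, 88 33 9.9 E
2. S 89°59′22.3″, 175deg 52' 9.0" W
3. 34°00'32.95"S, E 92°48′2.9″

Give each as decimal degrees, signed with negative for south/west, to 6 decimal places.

Point 1:
  φ: 21 + 11/60 + 47.03/3600 = 21.1963972
  S → negative
  Lon: 33′ + 9.9″ = 33.16500′; 88 + 33.16500/60 = 88.5527500
  E ⇒ keep positive
Point 2:
  Lat: 59′ + 22.3″ = 59.37167′; 89 + 59.37167/60 = 89.9895278
  hemisphere S, so the sign is −
  λ: 52′ + 9″ = 52.15000′; 175 + 52.15000/60 = 175.8691667
  hemisphere W, so the sign is −
Point 3:
  φ: 34 + 0/60 + 32.95/3600 = 34.0091528
  S ⇒ negate
  λ: 48′ + 2.9″ = 48.04833′; 92 + 48.04833/60 = 92.8008056
  E ⇒ keep positive

1. -21.196397, 88.552750
2. -89.989528, -175.869167
3. -34.009153, 92.800806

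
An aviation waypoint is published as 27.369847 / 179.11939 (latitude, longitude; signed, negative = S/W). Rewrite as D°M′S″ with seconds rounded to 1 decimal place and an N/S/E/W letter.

27°22′11.4″ N, 179°07′9.8″ E

φ: 0.369847 × 60 = 22.19082′ → 22′, remainder × 60 = 11.449″
Longitude: 0.119390 × 60 = 7.16340′ → 7′, remainder × 60 = 9.804″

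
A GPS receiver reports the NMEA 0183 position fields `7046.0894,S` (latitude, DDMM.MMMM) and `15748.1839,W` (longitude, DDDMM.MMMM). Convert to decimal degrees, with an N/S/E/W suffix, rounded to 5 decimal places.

φ: split at 2 digits → 70° and 46.0894′; 70 + 46.0894/60 = 70.768157
Longitude: split at 3 digits → 157° and 48.1839′; 157 + 48.1839/60 = 157.803065

70.76816° S, 157.80307° W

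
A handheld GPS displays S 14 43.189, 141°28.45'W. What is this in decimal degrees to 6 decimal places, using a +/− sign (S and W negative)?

Latitude: 14 + 43.189/60 = 14.7198167
hemisphere S, so the sign is −
Longitude: 141 + 28.45/60 = 141.4741667
hemisphere W, so the sign is −

-14.719817, -141.474167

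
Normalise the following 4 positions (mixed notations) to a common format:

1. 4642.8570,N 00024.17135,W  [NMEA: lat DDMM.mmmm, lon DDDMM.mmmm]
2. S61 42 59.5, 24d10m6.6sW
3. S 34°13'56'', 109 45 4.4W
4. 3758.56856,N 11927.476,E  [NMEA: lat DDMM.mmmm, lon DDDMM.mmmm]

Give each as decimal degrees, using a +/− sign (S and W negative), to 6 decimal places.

Point 1:
  Latitude: split at 2 digits → 46° and 42.857′; 46 + 42.857/60 = 46.7142833
  N ⇒ keep positive
  λ: split at 3 digits → 000° and 24.17135′; 0 + 24.17135/60 = 0.4028558
  W ⇒ negate
Point 2:
  φ: 42′ + 59.5″ = 42.99167′; 61 + 42.99167/60 = 61.7165278
  S → negative
  Longitude: 24 + 10/60 + 6.6/3600 = 24.1685000
  W ⇒ negate
Point 3:
  Lat: 13′ + 56″ = 13.93333′; 34 + 13.93333/60 = 34.2322222
  hemisphere S, so the sign is −
  Longitude: 45′ + 4.4″ = 45.07333′; 109 + 45.07333/60 = 109.7512222
  hemisphere W, so the sign is −
Point 4:
  φ: degrees = first 2 digits = 37, minutes = 58.56856; 37 + 58.56856/60 = 37.9761427
  N ⇒ keep positive
  Longitude: degrees = first 3 digits = 119, minutes = 27.476; 119 + 27.476/60 = 119.4579333
  E → positive

1. 46.714283, -0.402856
2. -61.716528, -24.168500
3. -34.232222, -109.751222
4. 37.976143, 119.457933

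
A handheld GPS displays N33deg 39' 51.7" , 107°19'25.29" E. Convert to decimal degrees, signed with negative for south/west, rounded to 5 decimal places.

33.66436, 107.32369

φ: 39′ + 51.7″ = 39.86167′; 33 + 39.86167/60 = 33.664361
N → positive
Lon: 19′ + 25.29″ = 19.42150′; 107 + 19.42150/60 = 107.323692
E → positive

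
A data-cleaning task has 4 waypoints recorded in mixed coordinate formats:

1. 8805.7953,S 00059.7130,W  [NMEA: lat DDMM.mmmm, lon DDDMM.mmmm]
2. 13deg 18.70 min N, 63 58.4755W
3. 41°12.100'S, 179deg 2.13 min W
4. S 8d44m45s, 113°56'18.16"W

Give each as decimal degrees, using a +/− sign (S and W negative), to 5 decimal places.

Point 1:
  φ: degrees = first 2 digits = 88, minutes = 5.7953; 88 + 5.7953/60 = 88.096588
  hemisphere S, so the sign is −
  Longitude: split at 3 digits → 000° and 59.713′; 0 + 59.713/60 = 0.995217
  hemisphere W, so the sign is −
Point 2:
  Latitude: 13 + 18.7/60 = 13.311667
  N → positive
  Longitude: 58.4755′ = 0.974592°; total 63.974592
  W ⇒ negate
Point 3:
  φ: 12.1′ = 0.201667°; total 41.201667
  S ⇒ negate
  Lon: 179 + 2.13/60 = 179.035500
  W → negative
Point 4:
  φ: 8 + 44/60 + 45/3600 = 8.745833
  hemisphere S, so the sign is −
  λ: 56′ + 18.16″ = 56.30267′; 113 + 56.30267/60 = 113.938378
  W ⇒ negate

1. -88.09659, -0.99522
2. 13.31167, -63.97459
3. -41.20167, -179.03550
4. -8.74583, -113.93838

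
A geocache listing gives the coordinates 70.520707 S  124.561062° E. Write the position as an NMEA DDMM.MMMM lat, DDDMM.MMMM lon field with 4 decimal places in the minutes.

7031.2424,S / 12433.6637,E

φ: minutes = (70.520707 − 70) × 60 = 31.242420
Longitude: 124° + 0.561062 × 60 = 124° 33.663720′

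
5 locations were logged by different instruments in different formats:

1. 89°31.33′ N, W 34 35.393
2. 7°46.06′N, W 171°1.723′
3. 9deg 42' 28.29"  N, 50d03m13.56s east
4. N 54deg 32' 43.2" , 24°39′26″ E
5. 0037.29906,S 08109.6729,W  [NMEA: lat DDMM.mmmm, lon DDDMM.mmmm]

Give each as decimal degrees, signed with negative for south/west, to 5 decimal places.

1. 89.52217, -34.58988
2. 7.76767, -171.02872
3. 9.70786, 50.05377
4. 54.54533, 24.65722
5. -0.62165, -81.16122

Point 1:
  Lat: 89 + 31.33/60 = 89.522167
  N → positive
  Longitude: 35.393′ = 0.589883°; total 34.589883
  hemisphere W, so the sign is −
Point 2:
  φ: 7 + 46.06/60 = 7.767667
  N ⇒ keep positive
  Longitude: 171 + 1.723/60 = 171.028717
  W → negative
Point 3:
  Latitude: 42′ + 28.29″ = 42.47150′; 9 + 42.47150/60 = 9.707858
  N ⇒ keep positive
  Lon: 3′ + 13.56″ = 3.22600′; 50 + 3.22600/60 = 50.053767
  E → positive
Point 4:
  Lat: 32′ + 43.2″ = 32.72000′; 54 + 32.72000/60 = 54.545333
  N ⇒ keep positive
  Longitude: 24 + 39/60 + 26/3600 = 24.657222
  E → positive
Point 5:
  Lat: degrees = first 2 digits = 0, minutes = 37.29906; 0 + 37.29906/60 = 0.621651
  S ⇒ negate
  Lon: degrees = first 3 digits = 81, minutes = 9.6729; 81 + 9.6729/60 = 81.161215
  hemisphere W, so the sign is −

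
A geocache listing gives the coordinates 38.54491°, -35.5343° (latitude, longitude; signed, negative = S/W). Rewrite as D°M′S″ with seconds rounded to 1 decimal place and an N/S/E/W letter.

38°32′41.7″ N, 35°32′3.5″ W

Lat: 0.544910° → 32.69460′; 0.69460 × 60 = 41.676″
Longitude is negative → W; |value| = 35.534300
λ: 0.534300 × 60 = 32.05800′ → 32′, remainder × 60 = 3.480″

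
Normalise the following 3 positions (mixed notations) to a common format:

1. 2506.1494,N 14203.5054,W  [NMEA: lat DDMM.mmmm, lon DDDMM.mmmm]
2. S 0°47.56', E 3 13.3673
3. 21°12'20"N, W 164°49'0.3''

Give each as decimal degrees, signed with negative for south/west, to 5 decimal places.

Point 1:
  Latitude: split at 2 digits → 25° and 6.1494′; 25 + 6.1494/60 = 25.102490
  N ⇒ keep positive
  Lon: degrees = first 3 digits = 142, minutes = 3.5054; 142 + 3.5054/60 = 142.058423
  W ⇒ negate
Point 2:
  φ: 47.56′ = 0.792667°; total 0.792667
  S → negative
  λ: 3 + 13.3673/60 = 3.222788
  E → positive
Point 3:
  φ: 21° + 12/60 + 20/3600 = 21 + 0.200000 + 0.005556 = 21.205556
  N → positive
  Lon: 164° + 49/60 + 0.3/3600 = 164 + 0.816667 + 0.000083 = 164.816750
  W ⇒ negate

1. 25.10249, -142.05842
2. -0.79267, 3.22279
3. 21.20556, -164.81675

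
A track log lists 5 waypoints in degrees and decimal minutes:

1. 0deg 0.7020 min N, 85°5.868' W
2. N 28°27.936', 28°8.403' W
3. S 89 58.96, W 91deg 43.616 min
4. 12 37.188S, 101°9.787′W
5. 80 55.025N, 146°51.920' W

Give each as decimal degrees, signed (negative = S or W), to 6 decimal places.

1. 0.011700, -85.097800
2. 28.465600, -28.140050
3. -89.982667, -91.726933
4. -12.619800, -101.163117
5. 80.917083, -146.865333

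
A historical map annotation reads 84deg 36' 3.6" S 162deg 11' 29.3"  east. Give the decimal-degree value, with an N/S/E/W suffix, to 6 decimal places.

φ: 36′ + 3.6″ = 36.06000′; 84 + 36.06000/60 = 84.6010000
Lon: 162° + 11/60 + 29.3/3600 = 162 + 0.183333 + 0.008139 = 162.1914722

84.601000° S, 162.191472° E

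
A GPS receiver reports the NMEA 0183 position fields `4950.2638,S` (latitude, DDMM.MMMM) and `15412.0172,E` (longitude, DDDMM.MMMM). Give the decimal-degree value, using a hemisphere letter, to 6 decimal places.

49.837730° S, 154.200287° E

Latitude: split at 2 digits → 49° and 50.2638′; 49 + 50.2638/60 = 49.8377300
Longitude: split at 3 digits → 154° and 12.0172′; 154 + 12.0172/60 = 154.2002867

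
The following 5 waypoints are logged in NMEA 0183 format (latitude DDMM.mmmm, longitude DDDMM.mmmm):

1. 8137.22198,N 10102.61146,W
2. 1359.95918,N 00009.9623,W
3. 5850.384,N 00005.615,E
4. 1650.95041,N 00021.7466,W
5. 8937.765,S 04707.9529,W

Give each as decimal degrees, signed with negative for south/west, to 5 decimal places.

1. 81.62037, -101.04352
2. 13.99932, -0.16604
3. 58.83973, 0.09358
4. 16.84917, -0.36244
5. -89.62942, -47.13255

Point 1:
  Latitude: split at 2 digits → 81° and 37.22198′; 81 + 37.22198/60 = 81.620366
  N → positive
  Longitude: degrees = first 3 digits = 101, minutes = 2.61146; 101 + 2.61146/60 = 101.043524
  W → negative
Point 2:
  Lat: split at 2 digits → 13° and 59.95918′; 13 + 59.95918/60 = 13.999320
  N ⇒ keep positive
  Longitude: degrees = first 3 digits = 0, minutes = 9.9623; 0 + 9.9623/60 = 0.166038
  hemisphere W, so the sign is −
Point 3:
  φ: degrees = first 2 digits = 58, minutes = 50.384; 58 + 50.384/60 = 58.839733
  N → positive
  λ: split at 3 digits → 000° and 5.615′; 0 + 5.615/60 = 0.093583
  E → positive
Point 4:
  φ: split at 2 digits → 16° and 50.95041′; 16 + 50.95041/60 = 16.849174
  N → positive
  λ: degrees = first 3 digits = 0, minutes = 21.7466; 0 + 21.7466/60 = 0.362443
  W → negative
Point 5:
  Latitude: split at 2 digits → 89° and 37.765′; 89 + 37.765/60 = 89.629417
  S ⇒ negate
  Lon: split at 3 digits → 047° and 7.9529′; 47 + 7.9529/60 = 47.132548
  W ⇒ negate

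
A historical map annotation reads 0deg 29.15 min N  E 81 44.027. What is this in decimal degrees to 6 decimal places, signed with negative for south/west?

0.485833, 81.733783

Lat: 29.15′ = 0.485833°; total 0.4858333
N → positive
λ: 81 + 44.027/60 = 81.7337833
E → positive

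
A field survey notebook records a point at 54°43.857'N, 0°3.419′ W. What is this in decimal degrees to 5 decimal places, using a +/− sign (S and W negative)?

φ: 43.857′ = 0.730950°; total 54.730950
N ⇒ keep positive
Longitude: 3.419′ = 0.056983°; total 0.056983
W ⇒ negate

54.73095, -0.05698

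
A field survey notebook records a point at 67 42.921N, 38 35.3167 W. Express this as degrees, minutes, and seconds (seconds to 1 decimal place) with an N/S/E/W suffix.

Lat: fractional minutes 0.92100 × 60 = 55.260″
Longitude: 35.31670′ → 35′ and 0.31670 × 60 = 19.002″

67°42′55.3″ N, 38°35′19.0″ W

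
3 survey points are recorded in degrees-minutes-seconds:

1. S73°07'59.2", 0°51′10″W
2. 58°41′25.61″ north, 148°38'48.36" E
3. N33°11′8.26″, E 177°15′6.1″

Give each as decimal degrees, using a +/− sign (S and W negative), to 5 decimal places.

Point 1:
  Latitude: 7′ + 59.2″ = 7.98667′; 73 + 7.98667/60 = 73.133111
  hemisphere S, so the sign is −
  Longitude: 0° + 51/60 + 10/3600 = 0 + 0.850000 + 0.002778 = 0.852778
  hemisphere W, so the sign is −
Point 2:
  Lat: 58° + 41/60 + 25.61/3600 = 58 + 0.683333 + 0.007114 = 58.690447
  N → positive
  Longitude: 148° + 38/60 + 48.36/3600 = 148 + 0.633333 + 0.013433 = 148.646767
  E ⇒ keep positive
Point 3:
  φ: 33 + 11/60 + 8.26/3600 = 33.185628
  N → positive
  Longitude: 177° + 15/60 + 6.1/3600 = 177 + 0.250000 + 0.001694 = 177.251694
  E → positive

1. -73.13311, -0.85278
2. 58.69045, 148.64677
3. 33.18563, 177.25169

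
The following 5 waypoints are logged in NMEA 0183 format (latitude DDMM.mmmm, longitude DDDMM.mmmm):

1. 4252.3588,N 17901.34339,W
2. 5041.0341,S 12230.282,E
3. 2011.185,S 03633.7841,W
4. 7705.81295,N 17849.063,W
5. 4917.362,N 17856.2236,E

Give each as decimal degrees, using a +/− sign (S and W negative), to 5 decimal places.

Point 1:
  φ: split at 2 digits → 42° and 52.3588′; 42 + 52.3588/60 = 42.872647
  N ⇒ keep positive
  λ: split at 3 digits → 179° and 1.34339′; 179 + 1.34339/60 = 179.022390
  hemisphere W, so the sign is −
Point 2:
  φ: degrees = first 2 digits = 50, minutes = 41.0341; 50 + 41.0341/60 = 50.683902
  S ⇒ negate
  λ: degrees = first 3 digits = 122, minutes = 30.282; 122 + 30.282/60 = 122.504700
  E ⇒ keep positive
Point 3:
  φ: degrees = first 2 digits = 20, minutes = 11.185; 20 + 11.185/60 = 20.186417
  hemisphere S, so the sign is −
  Longitude: split at 3 digits → 036° and 33.7841′; 36 + 33.7841/60 = 36.563068
  hemisphere W, so the sign is −
Point 4:
  Lat: split at 2 digits → 77° and 5.81295′; 77 + 5.81295/60 = 77.096883
  N ⇒ keep positive
  Longitude: degrees = first 3 digits = 178, minutes = 49.063; 178 + 49.063/60 = 178.817717
  W → negative
Point 5:
  Lat: degrees = first 2 digits = 49, minutes = 17.362; 49 + 17.362/60 = 49.289367
  N → positive
  Longitude: degrees = first 3 digits = 178, minutes = 56.2236; 178 + 56.2236/60 = 178.937060
  E ⇒ keep positive

1. 42.87265, -179.02239
2. -50.68390, 122.50470
3. -20.18642, -36.56307
4. 77.09688, -178.81772
5. 49.28937, 178.93706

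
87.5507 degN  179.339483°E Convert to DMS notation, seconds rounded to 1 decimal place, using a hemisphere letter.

Latitude: whole degrees 87; 33.04200′ → 33′ and 2.520″
λ: 0.339483 × 60 = 20.36898′ → 20′, remainder × 60 = 22.139″

87°33′2.5″ N, 179°20′22.1″ E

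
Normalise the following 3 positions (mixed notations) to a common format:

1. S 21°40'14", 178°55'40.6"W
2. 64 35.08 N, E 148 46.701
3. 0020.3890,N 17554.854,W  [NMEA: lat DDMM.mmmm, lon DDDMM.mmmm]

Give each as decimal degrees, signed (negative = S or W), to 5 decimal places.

1. -21.67056, -178.92794
2. 64.58467, 148.77835
3. 0.33982, -175.91423

Point 1:
  φ: 40′ + 14″ = 40.23333′; 21 + 40.23333/60 = 21.670556
  hemisphere S, so the sign is −
  Lon: 178° + 55/60 + 40.6/3600 = 178 + 0.916667 + 0.011278 = 178.927944
  hemisphere W, so the sign is −
Point 2:
  φ: 64 + 35.08/60 = 64.584667
  N ⇒ keep positive
  Longitude: 148 + 46.701/60 = 148.778350
  E ⇒ keep positive
Point 3:
  Latitude: degrees = first 2 digits = 0, minutes = 20.389; 0 + 20.389/60 = 0.339817
  N ⇒ keep positive
  Lon: degrees = first 3 digits = 175, minutes = 54.854; 175 + 54.854/60 = 175.914233
  hemisphere W, so the sign is −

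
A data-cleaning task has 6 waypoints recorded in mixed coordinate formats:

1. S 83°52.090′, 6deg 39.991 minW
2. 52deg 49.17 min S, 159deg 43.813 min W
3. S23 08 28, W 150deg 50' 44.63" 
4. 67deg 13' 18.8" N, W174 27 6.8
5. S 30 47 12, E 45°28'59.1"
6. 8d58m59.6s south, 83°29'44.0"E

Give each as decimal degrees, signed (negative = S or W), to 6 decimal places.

Point 1:
  Lat: 52.09′ = 0.868167°; total 83.8681667
  S ⇒ negate
  Lon: 39.991′ = 0.666517°; total 6.6665167
  W ⇒ negate
Point 2:
  φ: 49.17′ = 0.819500°; total 52.8195000
  S → negative
  Lon: 159 + 43.813/60 = 159.7302167
  W → negative
Point 3:
  Latitude: 8′ + 28″ = 8.46667′; 23 + 8.46667/60 = 23.1411111
  S ⇒ negate
  Longitude: 50′ + 44.63″ = 50.74383′; 150 + 50.74383/60 = 150.8457306
  W ⇒ negate
Point 4:
  Lat: 13′ + 18.8″ = 13.31333′; 67 + 13.31333/60 = 67.2218889
  N ⇒ keep positive
  Lon: 174 + 27/60 + 6.8/3600 = 174.4518889
  hemisphere W, so the sign is −
Point 5:
  Lat: 47′ + 12″ = 47.20000′; 30 + 47.20000/60 = 30.7866667
  hemisphere S, so the sign is −
  Lon: 45° + 28/60 + 59.1/3600 = 45 + 0.466667 + 0.016417 = 45.4830833
  E → positive
Point 6:
  Latitude: 8° + 58/60 + 59.6/3600 = 8 + 0.966667 + 0.016556 = 8.9832222
  S ⇒ negate
  Longitude: 83° + 29/60 + 44/3600 = 83 + 0.483333 + 0.012222 = 83.4955556
  E → positive

1. -83.868167, -6.666517
2. -52.819500, -159.730217
3. -23.141111, -150.845731
4. 67.221889, -174.451889
5. -30.786667, 45.483083
6. -8.983222, 83.495556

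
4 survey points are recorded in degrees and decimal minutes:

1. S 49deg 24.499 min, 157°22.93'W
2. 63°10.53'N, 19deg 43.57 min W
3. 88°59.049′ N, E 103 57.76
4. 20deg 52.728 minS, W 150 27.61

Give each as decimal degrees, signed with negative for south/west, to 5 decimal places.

Point 1:
  Lat: 24.499′ = 0.408317°; total 49.408317
  S → negative
  Lon: 22.93′ = 0.382167°; total 157.382167
  W → negative
Point 2:
  Latitude: 63 + 10.53/60 = 63.175500
  N → positive
  Longitude: 19 + 43.57/60 = 19.726167
  W ⇒ negate
Point 3:
  Latitude: 88 + 59.049/60 = 88.984150
  N → positive
  λ: 57.76′ = 0.962667°; total 103.962667
  E ⇒ keep positive
Point 4:
  φ: 20 + 52.728/60 = 20.878800
  S → negative
  λ: 150 + 27.61/60 = 150.460167
  W ⇒ negate

1. -49.40832, -157.38217
2. 63.17550, -19.72617
3. 88.98415, 103.96267
4. -20.87880, -150.46017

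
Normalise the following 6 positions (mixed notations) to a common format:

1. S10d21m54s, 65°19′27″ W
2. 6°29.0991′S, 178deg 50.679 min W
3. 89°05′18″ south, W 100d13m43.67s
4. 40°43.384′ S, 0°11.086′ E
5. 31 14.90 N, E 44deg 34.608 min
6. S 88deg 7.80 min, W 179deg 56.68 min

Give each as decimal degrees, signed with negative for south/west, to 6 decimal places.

1. -10.365000, -65.324167
2. -6.484985, -178.844650
3. -89.088333, -100.228797
4. -40.723067, 0.184767
5. 31.248333, 44.576800
6. -88.130000, -179.944667

Point 1:
  Latitude: 10 + 21/60 + 54/3600 = 10.3650000
  S → negative
  Longitude: 19′ + 27″ = 19.45000′; 65 + 19.45000/60 = 65.3241667
  W ⇒ negate
Point 2:
  Latitude: 6 + 29.0991/60 = 6.4849850
  hemisphere S, so the sign is −
  Lon: 50.679′ = 0.844650°; total 178.8446500
  W → negative
Point 3:
  φ: 89 + 5/60 + 18/3600 = 89.0883333
  S → negative
  Longitude: 100° + 13/60 + 43.67/3600 = 100 + 0.216667 + 0.012131 = 100.2287972
  hemisphere W, so the sign is −
Point 4:
  Latitude: 43.384′ = 0.723067°; total 40.7230667
  S → negative
  λ: 0 + 11.086/60 = 0.1847667
  E → positive
Point 5:
  Lat: 14.9′ = 0.248333°; total 31.2483333
  N ⇒ keep positive
  λ: 34.608′ = 0.576800°; total 44.5768000
  E → positive
Point 6:
  Latitude: 88 + 7.8/60 = 88.1300000
  S → negative
  Lon: 179 + 56.68/60 = 179.9446667
  W ⇒ negate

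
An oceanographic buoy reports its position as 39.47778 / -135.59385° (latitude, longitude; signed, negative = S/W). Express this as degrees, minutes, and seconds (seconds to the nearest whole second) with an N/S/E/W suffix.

39°28′40″ N, 135°35′38″ W

Latitude: 0.477780 × 60 = 28.66680′ → 28′, remainder × 60 = 40.01″
Longitude is negative → W; |value| = 135.593850
λ: whole degrees 135; 35.63100′ → 35′ and 37.86″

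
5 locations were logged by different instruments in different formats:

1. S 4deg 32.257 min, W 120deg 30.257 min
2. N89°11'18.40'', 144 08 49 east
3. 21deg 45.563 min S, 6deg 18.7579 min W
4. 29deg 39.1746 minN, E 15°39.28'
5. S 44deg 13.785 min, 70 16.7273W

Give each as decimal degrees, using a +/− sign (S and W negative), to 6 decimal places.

Point 1:
  φ: 32.257′ = 0.537617°; total 4.5376167
  hemisphere S, so the sign is −
  λ: 120 + 30.257/60 = 120.5042833
  W ⇒ negate
Point 2:
  Latitude: 89 + 11/60 + 18.4/3600 = 89.1884444
  N → positive
  λ: 144 + 8/60 + 49/3600 = 144.1469444
  E ⇒ keep positive
Point 3:
  Lat: 21 + 45.563/60 = 21.7593833
  S → negative
  Longitude: 18.7579′ = 0.312632°; total 6.3126317
  W → negative
Point 4:
  Latitude: 29 + 39.1746/60 = 29.6529100
  N ⇒ keep positive
  Longitude: 39.28′ = 0.654667°; total 15.6546667
  E → positive
Point 5:
  φ: 44 + 13.785/60 = 44.2297500
  S → negative
  λ: 70 + 16.7273/60 = 70.2787883
  W ⇒ negate

1. -4.537617, -120.504283
2. 89.188444, 144.146944
3. -21.759383, -6.312632
4. 29.652910, 15.654667
5. -44.229750, -70.278788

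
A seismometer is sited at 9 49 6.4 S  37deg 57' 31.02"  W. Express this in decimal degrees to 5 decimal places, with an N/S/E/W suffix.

φ: 9° + 49/60 + 6.4/3600 = 9 + 0.816667 + 0.001778 = 9.818444
λ: 57′ + 31.02″ = 57.51700′; 37 + 57.51700/60 = 37.958617

9.81844° S, 37.95862° W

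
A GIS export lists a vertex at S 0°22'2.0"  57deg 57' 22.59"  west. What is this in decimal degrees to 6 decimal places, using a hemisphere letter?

0.367222° S, 57.956275° W

Lat: 0° + 22/60 + 2/3600 = 0 + 0.366667 + 0.000556 = 0.3672222
Lon: 57° + 57/60 + 22.59/3600 = 57 + 0.950000 + 0.006275 = 57.9562750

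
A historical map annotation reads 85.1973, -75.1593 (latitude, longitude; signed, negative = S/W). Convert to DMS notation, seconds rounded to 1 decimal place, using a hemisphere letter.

85°11′50.3″ N, 75°09′33.5″ W

φ: 0.197300 × 60 = 11.83800′ → 11′, remainder × 60 = 50.280″
Longitude is negative → W; |value| = 75.159300
Longitude: 0.159300 × 60 = 9.55800′ → 9′, remainder × 60 = 33.480″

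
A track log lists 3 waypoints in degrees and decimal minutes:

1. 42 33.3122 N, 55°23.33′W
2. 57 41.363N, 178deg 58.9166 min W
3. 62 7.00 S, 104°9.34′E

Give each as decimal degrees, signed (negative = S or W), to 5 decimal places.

Point 1:
  Lat: 33.3122′ = 0.555203°; total 42.555203
  N ⇒ keep positive
  λ: 23.33′ = 0.388833°; total 55.388833
  hemisphere W, so the sign is −
Point 2:
  Latitude: 41.363′ = 0.689383°; total 57.689383
  N ⇒ keep positive
  λ: 178 + 58.9166/60 = 178.981943
  W ⇒ negate
Point 3:
  φ: 7′ = 0.116667°; total 62.116667
  S ⇒ negate
  λ: 104 + 9.34/60 = 104.155667
  E ⇒ keep positive

1. 42.55520, -55.38883
2. 57.68938, -178.98194
3. -62.11667, 104.15567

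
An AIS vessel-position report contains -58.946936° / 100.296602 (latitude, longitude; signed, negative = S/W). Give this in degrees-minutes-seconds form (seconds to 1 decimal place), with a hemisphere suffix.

58°56′49.0″ S, 100°17′47.8″ E

Latitude is negative → S; |value| = 58.946936
Lat: 0.946936 × 60 = 56.81616′ → 56′, remainder × 60 = 48.970″
Longitude: whole degrees 100; 17.79612′ → 17′ and 47.767″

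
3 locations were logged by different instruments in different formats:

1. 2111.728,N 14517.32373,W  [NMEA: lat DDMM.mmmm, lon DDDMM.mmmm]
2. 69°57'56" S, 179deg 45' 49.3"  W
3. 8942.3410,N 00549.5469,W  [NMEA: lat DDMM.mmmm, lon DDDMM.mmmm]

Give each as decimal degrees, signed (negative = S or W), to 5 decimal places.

1. 21.19547, -145.28873
2. -69.96556, -179.76369
3. 89.70568, -5.82578

Point 1:
  Latitude: degrees = first 2 digits = 21, minutes = 11.728; 21 + 11.728/60 = 21.195467
  N ⇒ keep positive
  Longitude: degrees = first 3 digits = 145, minutes = 17.32373; 145 + 17.32373/60 = 145.288729
  W → negative
Point 2:
  Lat: 69 + 57/60 + 56/3600 = 69.965556
  S ⇒ negate
  λ: 179 + 45/60 + 49.3/3600 = 179.763694
  hemisphere W, so the sign is −
Point 3:
  Latitude: split at 2 digits → 89° and 42.341′; 89 + 42.341/60 = 89.705683
  N ⇒ keep positive
  λ: split at 3 digits → 005° and 49.5469′; 5 + 49.5469/60 = 5.825782
  W ⇒ negate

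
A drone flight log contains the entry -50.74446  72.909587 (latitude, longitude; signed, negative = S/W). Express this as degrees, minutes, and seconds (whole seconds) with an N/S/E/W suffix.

50°44′40″ S, 72°54′35″ E

Latitude is negative → S; |value| = 50.744460
φ: 0.744460° → 44.66760′; 0.66760 × 60 = 40.06″
Lon: 0.909587° → 54.57522′; 0.57522 × 60 = 34.51″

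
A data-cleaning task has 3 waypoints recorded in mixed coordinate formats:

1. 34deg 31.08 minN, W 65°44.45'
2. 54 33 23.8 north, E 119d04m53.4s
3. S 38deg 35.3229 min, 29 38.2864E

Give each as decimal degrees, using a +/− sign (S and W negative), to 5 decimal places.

Point 1:
  φ: 31.08′ = 0.518000°; total 34.518000
  N ⇒ keep positive
  Lon: 65 + 44.45/60 = 65.740833
  W → negative
Point 2:
  Lat: 54° + 33/60 + 23.8/3600 = 54 + 0.550000 + 0.006611 = 54.556611
  N ⇒ keep positive
  λ: 4′ + 53.4″ = 4.89000′; 119 + 4.89000/60 = 119.081500
  E → positive
Point 3:
  Lat: 35.3229′ = 0.588715°; total 38.588715
  hemisphere S, so the sign is −
  Lon: 38.2864′ = 0.638107°; total 29.638107
  E ⇒ keep positive

1. 34.51800, -65.74083
2. 54.55661, 119.08150
3. -38.58872, 29.63811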